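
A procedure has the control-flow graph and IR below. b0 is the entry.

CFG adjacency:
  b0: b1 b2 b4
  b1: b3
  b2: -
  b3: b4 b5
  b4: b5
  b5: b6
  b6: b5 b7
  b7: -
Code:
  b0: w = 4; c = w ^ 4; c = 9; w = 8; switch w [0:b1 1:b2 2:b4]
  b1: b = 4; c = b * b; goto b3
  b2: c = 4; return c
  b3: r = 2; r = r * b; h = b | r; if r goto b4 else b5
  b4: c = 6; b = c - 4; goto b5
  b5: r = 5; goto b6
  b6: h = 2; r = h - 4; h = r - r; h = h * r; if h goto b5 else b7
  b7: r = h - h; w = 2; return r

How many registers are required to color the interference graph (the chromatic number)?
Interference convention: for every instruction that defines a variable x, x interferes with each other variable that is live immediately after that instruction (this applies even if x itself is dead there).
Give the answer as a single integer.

Block summaries:
  b0: def={c,w} ue=∅
  b1: def={b,c} ue=∅
  b2: def={c} ue=∅
  b3: def={h,r} ue={b}
  b4: def={b,c} ue=∅
  b5: def={r} ue=∅
  b6: def={h,r} ue=∅
  b7: def={r,w} ue={h}

Backward fixpoint:
  live b0: ∅→∅
  live b1: ∅→{b}
  live b2: ∅→∅
  live b3: {b}→∅
  live b4: ∅→∅
  live b5: ∅→∅
  live b6: ∅→{h}
  live b7: {h}→∅

Conflict graph:
  b: {c,r}
  c: {b}
  h: {r}
  r: {b,h,w}
  w: {r}

Chromatic number:
  {b,c} pairwise interfere (2-clique) ⇒ χ ≥ 2
  2-colouring: R0={c,r}  R1={b,h,w}
  χ = 2

Answer: 2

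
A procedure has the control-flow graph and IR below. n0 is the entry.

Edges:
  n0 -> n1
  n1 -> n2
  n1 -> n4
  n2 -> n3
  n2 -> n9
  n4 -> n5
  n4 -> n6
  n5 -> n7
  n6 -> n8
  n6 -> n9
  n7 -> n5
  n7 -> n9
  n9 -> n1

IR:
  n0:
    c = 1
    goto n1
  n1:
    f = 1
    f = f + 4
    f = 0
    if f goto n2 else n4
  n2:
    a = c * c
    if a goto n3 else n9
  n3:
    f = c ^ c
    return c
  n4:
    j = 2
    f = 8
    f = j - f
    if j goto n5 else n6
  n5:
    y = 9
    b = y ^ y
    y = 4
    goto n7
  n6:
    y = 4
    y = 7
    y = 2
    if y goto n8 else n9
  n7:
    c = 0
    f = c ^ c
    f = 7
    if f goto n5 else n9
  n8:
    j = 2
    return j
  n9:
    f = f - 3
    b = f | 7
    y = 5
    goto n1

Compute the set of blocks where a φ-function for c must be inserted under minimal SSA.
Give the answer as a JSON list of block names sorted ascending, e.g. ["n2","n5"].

idom tree: n1←n0 n2←n1 n3←n2 n4←n1 n5←n4 n6←n4 n7←n5 n8←n6 n9←n1
Dom at joins:
  n1: preds {n0,n9}: {n0} ∩ {n0,n1,n9} = {n0}; idom=n0
  n5: preds {n4,n7}: {n0,n1,n4} ∩ {n0,n1,n4,n5,n7} = {n0,n1,n4}; idom=n4
  n9: preds {n2,n6,n7}: {n0,n1,n2} ∩ {n0,n1,n4,n6} ∩ {n0,n1,n4,n5,n7} = {n0,n1}; idom=n1

DF derivation:
  n1←n0: walk · to n0
  n1←n9: walk n9→n1 to n0
  n5←n4: walk · to n4
  n5←n7: walk n7→n5 to n4
  n9←n2: walk n2 to n1
  n9←n6: walk n6→n4 to n1
  n9←n7: walk n7→n5→n4 to n1
  DF(n0)=∅
  DF(n1)={n1}
  DF(n2)={n9}
  DF(n3)=∅
  DF(n4)={n9}
  DF(n5)={n5,n9}
  DF(n6)={n9}
  DF(n7)={n5,n9}
  DF(n8)=∅
  DF(n9)={n1}

φ for c: defs {n0,n7}
  DF⁺ = {n1,n5,n9}

Answer: ["n1", "n5", "n9"]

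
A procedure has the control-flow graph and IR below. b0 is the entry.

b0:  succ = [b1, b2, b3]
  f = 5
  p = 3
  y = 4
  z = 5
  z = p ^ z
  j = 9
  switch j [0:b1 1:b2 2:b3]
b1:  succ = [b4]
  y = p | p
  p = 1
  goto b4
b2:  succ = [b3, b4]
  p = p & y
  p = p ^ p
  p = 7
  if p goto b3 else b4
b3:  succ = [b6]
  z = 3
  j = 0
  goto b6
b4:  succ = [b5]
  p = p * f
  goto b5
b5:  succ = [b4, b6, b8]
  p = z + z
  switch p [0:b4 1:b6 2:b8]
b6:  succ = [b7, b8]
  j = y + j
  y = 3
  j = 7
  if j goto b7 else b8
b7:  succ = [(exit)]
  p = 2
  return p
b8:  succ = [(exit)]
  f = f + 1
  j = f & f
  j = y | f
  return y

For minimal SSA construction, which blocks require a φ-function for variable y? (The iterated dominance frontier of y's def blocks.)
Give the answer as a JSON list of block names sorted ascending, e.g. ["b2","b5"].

Answer: ["b4", "b6", "b8"]

Analysis:
idom tree: b1←b0 b2←b0 b3←b0 b4←b0 b5←b4 b6←b0 b7←b6 b8←b0
Join-block Dom:
  b3: preds {b0,b2}: {b0} ∩ {b0,b2} = {b0}; idom=b0
  b4: preds {b1,b2,b5}: {b0,b1} ∩ {b0,b2} ∩ {b0,b4,b5} = {b0}; idom=b0
  b6: preds {b3,b5}: {b0,b3} ∩ {b0,b4,b5} = {b0}; idom=b0
  b8: preds {b5,b6}: {b0,b4,b5} ∩ {b0,b6} = {b0}; idom=b0

Frontier:
  join b3 pred b0: · stop@b0
  join b3 pred b2: b2 stop@b0
  join b4 pred b1: b1 stop@b0
  join b4 pred b2: b2 stop@b0
  join b4 pred b5: b5→b4 stop@b0
  join b6 pred b3: b3 stop@b0
  join b6 pred b5: b5→b4 stop@b0
  join b8 pred b5: b5→b4 stop@b0
  join b8 pred b6: b6 stop@b0
  b0 → ∅
  b1 → {b4}
  b2 → {b3,b4}
  b3 → {b6}
  b4 → {b4,b6,b8}
  b5 → {b4,b6,b8}
  b6 → {b8}
  b7 → ∅
  b8 → ∅

φ for y: defs {b0,b1,b6}
  DF⁺ = {b4,b6,b8}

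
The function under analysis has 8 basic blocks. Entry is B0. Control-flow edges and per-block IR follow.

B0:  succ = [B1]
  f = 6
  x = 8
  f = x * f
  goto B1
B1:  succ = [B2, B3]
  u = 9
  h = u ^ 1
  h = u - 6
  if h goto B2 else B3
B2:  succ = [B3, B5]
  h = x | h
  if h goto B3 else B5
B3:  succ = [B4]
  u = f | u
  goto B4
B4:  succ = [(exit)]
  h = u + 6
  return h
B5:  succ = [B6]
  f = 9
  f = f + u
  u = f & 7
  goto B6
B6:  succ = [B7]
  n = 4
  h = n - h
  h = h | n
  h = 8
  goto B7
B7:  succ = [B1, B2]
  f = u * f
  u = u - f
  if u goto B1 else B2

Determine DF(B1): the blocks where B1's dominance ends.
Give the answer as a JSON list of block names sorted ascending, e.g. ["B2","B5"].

Answer: ["B1"]

Derivation:
idom tree: B1←B0 B2←B1 B3←B1 B4←B3 B5←B2 B6←B5 B7←B6
Dom at joins:
  B1: preds {B0,B7}: {B0} ∩ {B0,B1,B2,B5,B6,B7} = {B0}; idom=B0
  B2: preds {B1,B7}: {B0,B1} ∩ {B0,B1,B2,B5,B6,B7} = {B0,B1}; idom=B1
  B3: preds {B1,B2}: {B0,B1} ∩ {B0,B1,B2} = {B0,B1}; idom=B1

Frontier:
  join B1 pred B0: · stop@B0
  join B1 pred B7: B7→B6→B5→B2→B1 stop@B0
  join B2 pred B1: · stop@B1
  join B2 pred B7: B7→B6→B5→B2 stop@B1
  join B3 pred B1: · stop@B1
  join B3 pred B2: B2 stop@B1
  B0 → ∅
  B1 → {B1}
  B2 → {B1,B2,B3}
  B3 → ∅
  B4 → ∅
  B5 → {B1,B2}
  B6 → {B1,B2}
  B7 → {B1,B2}

DF(B1) = ["B1"]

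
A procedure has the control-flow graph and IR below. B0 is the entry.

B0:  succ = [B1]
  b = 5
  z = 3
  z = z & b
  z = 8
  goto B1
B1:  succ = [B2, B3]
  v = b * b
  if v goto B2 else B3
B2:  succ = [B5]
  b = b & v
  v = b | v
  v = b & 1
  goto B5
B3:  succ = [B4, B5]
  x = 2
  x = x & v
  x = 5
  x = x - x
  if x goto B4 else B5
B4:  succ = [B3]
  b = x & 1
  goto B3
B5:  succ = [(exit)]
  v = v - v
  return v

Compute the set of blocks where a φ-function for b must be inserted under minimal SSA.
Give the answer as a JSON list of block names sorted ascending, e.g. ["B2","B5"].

idom tree: B1←B0 B2←B1 B3←B1 B4←B3 B5←B1
Dom at joins:
  B3: preds {B1,B4}: {B0,B1} ∩ {B0,B1,B3,B4} = {B0,B1}; idom=B1
  B5: preds {B2,B3}: {B0,B1,B2} ∩ {B0,B1,B3} = {B0,B1}; idom=B1

Frontier:
  join B3 pred B1: · stop@B1
  join B3 pred B4: B4→B3 stop@B1
  join B5 pred B2: B2 stop@B1
  join B5 pred B3: B3 stop@B1
  DF(B0)=∅
  DF(B1)=∅
  DF(B2)={B5}
  DF(B3)={B3,B5}
  DF(B4)={B3}
  DF(B5)=∅

φ for b: defs {B0,B2,B4}
  DF⁺ = {B3,B5}

Answer: ["B3", "B5"]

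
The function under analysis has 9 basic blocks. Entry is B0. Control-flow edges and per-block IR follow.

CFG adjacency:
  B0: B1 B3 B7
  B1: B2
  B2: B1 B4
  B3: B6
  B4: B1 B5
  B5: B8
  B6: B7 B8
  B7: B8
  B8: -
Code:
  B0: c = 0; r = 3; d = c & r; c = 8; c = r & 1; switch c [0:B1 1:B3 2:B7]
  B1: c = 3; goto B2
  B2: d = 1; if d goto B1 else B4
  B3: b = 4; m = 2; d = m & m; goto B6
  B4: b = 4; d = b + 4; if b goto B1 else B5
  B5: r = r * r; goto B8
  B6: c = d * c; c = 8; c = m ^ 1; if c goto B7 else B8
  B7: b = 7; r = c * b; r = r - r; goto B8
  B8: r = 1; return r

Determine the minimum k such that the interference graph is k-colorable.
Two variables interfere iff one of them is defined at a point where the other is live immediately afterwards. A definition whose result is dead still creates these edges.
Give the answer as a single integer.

Answer: 4

Derivation:
Per-block:
  B0 def {c,d,r} use ∅
  B1 def {c} use ∅
  B2 def {d} use ∅
  B3 def {b,d,m} use ∅
  B4 def {b,d} use ∅
  B5 def {r} use {r}
  B6 def {c} use {c,d,m}
  B7 def {b,r} use {c}
  B8 def {r} use ∅

Live sets:
  live B0: ∅→{c,r}
  live B1: {r}→{r}
  live B2: {r}→{r}
  live B3: {c}→{c,d,m}
  live B4: {r}→{r}
  live B5: {r}→∅
  live B6: {c,d,m}→{c}
  live B7: {c}→∅
  live B8: ∅→∅

Interference:
  b: {c,d,r}
  c: {b,d,m,r}
  d: {b,c,m,r}
  m: {c,d}
  r: {b,c,d}

Chromatic number:
  {b,c,d,r} pairwise interfere (4-clique) ⇒ χ ≥ 4
  4-colouring: c0={c}  c1={d}  c2={b,m}  c3={r}
  χ = 4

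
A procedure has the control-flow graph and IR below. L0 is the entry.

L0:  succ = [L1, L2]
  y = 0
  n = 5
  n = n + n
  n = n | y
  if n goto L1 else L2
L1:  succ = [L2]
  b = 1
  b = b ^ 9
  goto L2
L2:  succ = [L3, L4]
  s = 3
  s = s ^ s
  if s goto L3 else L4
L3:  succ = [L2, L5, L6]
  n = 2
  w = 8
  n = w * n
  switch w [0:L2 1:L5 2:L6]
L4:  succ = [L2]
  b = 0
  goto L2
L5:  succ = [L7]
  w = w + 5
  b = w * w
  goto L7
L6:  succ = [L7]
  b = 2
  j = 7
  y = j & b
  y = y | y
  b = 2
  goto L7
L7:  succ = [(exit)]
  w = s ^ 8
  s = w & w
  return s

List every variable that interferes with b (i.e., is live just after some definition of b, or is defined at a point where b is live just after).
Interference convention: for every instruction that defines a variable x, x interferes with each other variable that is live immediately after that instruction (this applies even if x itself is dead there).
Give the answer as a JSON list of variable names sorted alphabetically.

Block summaries:
  L0: def={n,y} ue=∅
  L1: def={b} ue=∅
  L2: def={s} ue=∅
  L3: def={n,w} ue=∅
  L4: def={b} ue=∅
  L5: def={b,w} ue={w}
  L6: def={b,j,y} ue=∅
  L7: def={s,w} ue={s}

Live sets:
  L0 li=∅ lo=∅
  L1 li=∅ lo=∅
  L2 li=∅ lo={s}
  L3 li={s} lo={s,w}
  L4 li=∅ lo=∅
  L5 li={s,w} lo={s}
  L6 li={s} lo={s}
  L7 li={s} lo=∅

Interference:
  b — {j,s}
  j — {b,s}
  n — {s,w,y}
  s — {b,j,n,w,y}
  w — {n,s}
  y — {n,s}

N(b) = ["j", "s"]

Answer: ["j", "s"]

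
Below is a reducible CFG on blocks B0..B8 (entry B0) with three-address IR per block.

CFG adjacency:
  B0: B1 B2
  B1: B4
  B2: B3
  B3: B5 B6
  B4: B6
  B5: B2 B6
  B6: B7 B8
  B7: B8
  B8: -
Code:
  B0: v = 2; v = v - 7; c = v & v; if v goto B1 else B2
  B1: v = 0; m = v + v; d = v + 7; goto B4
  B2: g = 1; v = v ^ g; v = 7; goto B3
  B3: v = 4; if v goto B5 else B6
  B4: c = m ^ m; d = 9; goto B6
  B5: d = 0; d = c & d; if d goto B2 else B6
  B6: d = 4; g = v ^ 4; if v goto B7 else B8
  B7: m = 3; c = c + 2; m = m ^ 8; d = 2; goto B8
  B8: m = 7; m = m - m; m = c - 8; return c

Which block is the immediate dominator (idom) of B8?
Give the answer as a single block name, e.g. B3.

idom tree: B1←B0 B2←B0 B3←B2 B4←B1 B5←B3 B6←B0 B7←B6 B8←B6
Join-block Dom:
  B2: preds {B0,B5}: {B0} ∩ {B0,B2,B3,B5} = {B0}; idom=B0
  B6: preds {B3,B4,B5}: {B0,B2,B3} ∩ {B0,B1,B4} ∩ {B0,B2,B3,B5} = {B0}; idom=B0
  B8: preds {B6,B7}: {B0,B6} ∩ {B0,B6,B7} = {B0,B6}; idom=B6

idom(B8) = B6

Answer: B6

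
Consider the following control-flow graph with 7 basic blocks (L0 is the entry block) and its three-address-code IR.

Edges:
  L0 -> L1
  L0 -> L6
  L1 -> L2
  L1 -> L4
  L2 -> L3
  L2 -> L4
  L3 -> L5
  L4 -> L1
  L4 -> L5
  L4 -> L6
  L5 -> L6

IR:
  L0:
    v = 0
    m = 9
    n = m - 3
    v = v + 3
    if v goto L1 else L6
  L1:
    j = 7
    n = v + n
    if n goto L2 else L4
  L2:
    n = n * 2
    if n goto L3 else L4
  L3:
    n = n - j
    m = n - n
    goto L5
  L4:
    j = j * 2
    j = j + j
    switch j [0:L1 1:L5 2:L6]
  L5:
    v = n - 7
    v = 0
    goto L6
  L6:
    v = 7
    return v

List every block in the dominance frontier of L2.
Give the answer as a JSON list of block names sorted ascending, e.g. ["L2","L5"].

Answer: ["L4", "L5"]

Derivation:
idom tree: L1←L0 L2←L1 L3←L2 L4←L1 L5←L1 L6←L0
Dom at joins:
  L1: preds {L0,L4}: {L0} ∩ {L0,L1,L4} = {L0}; idom=L0
  L4: preds {L1,L2}: {L0,L1} ∩ {L0,L1,L2} = {L0,L1}; idom=L1
  L5: preds {L3,L4}: {L0,L1,L2,L3} ∩ {L0,L1,L4} = {L0,L1}; idom=L1
  L6: preds {L0,L4,L5}: {L0} ∩ {L0,L1,L4} ∩ {L0,L1,L5} = {L0}; idom=L0

Frontier:
  L1←L0: walk · to L0
  L1←L4: walk L4→L1 to L0
  L4←L1: walk · to L1
  L4←L2: walk L2 to L1
  L5←L3: walk L3→L2 to L1
  L5←L4: walk L4 to L1
  L6←L0: walk · to L0
  L6←L4: walk L4→L1 to L0
  L6←L5: walk L5→L1 to L0
  L0 → ∅
  L1 → {L1,L6}
  L2 → {L4,L5}
  L3 → {L5}
  L4 → {L1,L5,L6}
  L5 → {L6}
  L6 → ∅

DF(L2) = ["L4", "L5"]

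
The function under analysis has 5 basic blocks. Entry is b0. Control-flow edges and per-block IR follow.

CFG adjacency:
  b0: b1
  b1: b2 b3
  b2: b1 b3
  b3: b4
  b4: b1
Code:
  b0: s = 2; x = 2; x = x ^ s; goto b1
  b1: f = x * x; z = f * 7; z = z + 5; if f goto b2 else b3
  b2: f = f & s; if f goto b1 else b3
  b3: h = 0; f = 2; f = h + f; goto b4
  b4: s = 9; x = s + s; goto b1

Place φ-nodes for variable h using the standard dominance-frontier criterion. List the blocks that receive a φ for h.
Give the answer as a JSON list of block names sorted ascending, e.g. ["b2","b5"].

idom tree: b1←b0 b2←b1 b3←b1 b4←b3
Join-block Dom:
  b1: preds {b0,b2,b4}: {b0} ∩ {b0,b1,b2} ∩ {b0,b1,b3,b4} = {b0}; idom=b0
  b3: preds {b1,b2}: {b0,b1} ∩ {b0,b1,b2} = {b0,b1}; idom=b1

Frontier:
  join b1 pred b0: · stop@b0
  join b1 pred b2: b2→b1 stop@b0
  join b1 pred b4: b4→b3→b1 stop@b0
  join b3 pred b1: · stop@b1
  join b3 pred b2: b2 stop@b1
  b0 → ∅
  b1 → {b1}
  b2 → {b1,b3}
  b3 → {b1}
  b4 → {b1}

φ for h: defs {b3}
  DF⁺ = {b1}

Answer: ["b1"]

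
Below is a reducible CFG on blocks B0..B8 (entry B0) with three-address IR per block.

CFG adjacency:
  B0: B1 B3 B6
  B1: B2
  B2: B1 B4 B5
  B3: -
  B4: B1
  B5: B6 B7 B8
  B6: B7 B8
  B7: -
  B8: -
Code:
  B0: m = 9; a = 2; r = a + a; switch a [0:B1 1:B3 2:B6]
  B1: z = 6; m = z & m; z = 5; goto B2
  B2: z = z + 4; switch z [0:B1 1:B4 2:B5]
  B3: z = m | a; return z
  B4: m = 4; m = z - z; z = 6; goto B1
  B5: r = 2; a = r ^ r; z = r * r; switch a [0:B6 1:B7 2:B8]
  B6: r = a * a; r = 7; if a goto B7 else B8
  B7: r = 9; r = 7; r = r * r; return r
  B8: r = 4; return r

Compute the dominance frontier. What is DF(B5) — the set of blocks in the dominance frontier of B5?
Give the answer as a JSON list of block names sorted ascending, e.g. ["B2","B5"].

idom tree: B1←B0 B2←B1 B3←B0 B4←B2 B5←B2 B6←B0 B7←B0 B8←B0
Dom at joins:
  B1: preds {B0,B2,B4}: {B0} ∩ {B0,B1,B2} ∩ {B0,B1,B2,B4} = {B0}; idom=B0
  B6: preds {B0,B5}: {B0} ∩ {B0,B1,B2,B5} = {B0}; idom=B0
  B7: preds {B5,B6}: {B0,B1,B2,B5} ∩ {B0,B6} = {B0}; idom=B0
  B8: preds {B5,B6}: {B0,B1,B2,B5} ∩ {B0,B6} = {B0}; idom=B0

Frontier:
  join B1 pred B0: · stop@B0
  join B1 pred B2: B2→B1 stop@B0
  join B1 pred B4: B4→B2→B1 stop@B0
  join B6 pred B0: · stop@B0
  join B6 pred B5: B5→B2→B1 stop@B0
  join B7 pred B5: B5→B2→B1 stop@B0
  join B7 pred B6: B6 stop@B0
  join B8 pred B5: B5→B2→B1 stop@B0
  join B8 pred B6: B6 stop@B0
  B0: DF=∅
  B1: DF={B1,B6,B7,B8}
  B2: DF={B1,B6,B7,B8}
  B3: DF=∅
  B4: DF={B1}
  B5: DF={B6,B7,B8}
  B6: DF={B7,B8}
  B7: DF=∅
  B8: DF=∅

DF(B5) = ["B6", "B7", "B8"]

Answer: ["B6", "B7", "B8"]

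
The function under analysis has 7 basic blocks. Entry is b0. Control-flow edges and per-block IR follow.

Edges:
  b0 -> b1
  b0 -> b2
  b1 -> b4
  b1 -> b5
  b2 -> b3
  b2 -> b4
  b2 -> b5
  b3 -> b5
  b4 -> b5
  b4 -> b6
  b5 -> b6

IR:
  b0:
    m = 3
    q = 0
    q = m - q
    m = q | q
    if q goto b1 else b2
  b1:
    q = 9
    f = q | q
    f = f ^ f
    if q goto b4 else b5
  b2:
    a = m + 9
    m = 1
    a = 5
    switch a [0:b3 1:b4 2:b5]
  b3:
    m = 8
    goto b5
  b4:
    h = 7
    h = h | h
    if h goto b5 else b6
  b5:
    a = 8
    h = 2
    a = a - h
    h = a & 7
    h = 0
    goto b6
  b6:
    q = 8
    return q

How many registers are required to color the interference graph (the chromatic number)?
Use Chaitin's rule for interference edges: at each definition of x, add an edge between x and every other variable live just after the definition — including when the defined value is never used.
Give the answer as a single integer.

def/use:
  b0: def={m,q} ue=∅
  b1: def={f,q} ue=∅
  b2: def={a,m} ue={m}
  b3: def={m} ue=∅
  b4: def={h} ue=∅
  b5: def={a,h} ue=∅
  b6: def={q} ue=∅

Liveness:
  live b0: ∅→{m}
  live b1: ∅→∅
  live b2: {m}→∅
  live b3: ∅→∅
  live b4: ∅→∅
  live b5: ∅→∅
  live b6: ∅→∅

Interference:
  a↔{h}
  f↔{q}
  h↔{a}
  m↔{q}
  q↔{f,m}

Registers:
  {a,h} pairwise interfere (2-clique) ⇒ χ ≥ 2
  2-colouring: c0={a,q}  c1={f,h,m}
  χ = 2

Answer: 2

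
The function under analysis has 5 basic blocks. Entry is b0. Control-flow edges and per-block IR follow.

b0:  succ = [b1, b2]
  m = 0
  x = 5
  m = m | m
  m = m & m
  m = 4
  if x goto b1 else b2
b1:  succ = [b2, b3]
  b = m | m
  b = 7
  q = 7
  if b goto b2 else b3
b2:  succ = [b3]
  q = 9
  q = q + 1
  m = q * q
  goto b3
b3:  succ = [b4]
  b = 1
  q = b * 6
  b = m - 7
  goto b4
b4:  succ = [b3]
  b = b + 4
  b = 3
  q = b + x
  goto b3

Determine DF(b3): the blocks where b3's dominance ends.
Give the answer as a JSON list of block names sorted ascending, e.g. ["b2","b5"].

idom tree: b1←b0 b2←b0 b3←b0 b4←b3
Dom∩ at merges:
  b2: preds {b0,b1}: {b0} ∩ {b0,b1} = {b0}; idom=b0
  b3: preds {b1,b2,b4}: {b0,b1} ∩ {b0,b2} ∩ {b0,b3,b4} = {b0}; idom=b0

DF derivation:
  b2←b0: walk · to b0
  b2←b1: walk b1 to b0
  b3←b1: walk b1 to b0
  b3←b2: walk b2 to b0
  b3←b4: walk b4→b3 to b0
  DF(b0)=∅
  DF(b1)={b2,b3}
  DF(b2)={b3}
  DF(b3)={b3}
  DF(b4)={b3}

DF(b3) = ["b3"]

Answer: ["b3"]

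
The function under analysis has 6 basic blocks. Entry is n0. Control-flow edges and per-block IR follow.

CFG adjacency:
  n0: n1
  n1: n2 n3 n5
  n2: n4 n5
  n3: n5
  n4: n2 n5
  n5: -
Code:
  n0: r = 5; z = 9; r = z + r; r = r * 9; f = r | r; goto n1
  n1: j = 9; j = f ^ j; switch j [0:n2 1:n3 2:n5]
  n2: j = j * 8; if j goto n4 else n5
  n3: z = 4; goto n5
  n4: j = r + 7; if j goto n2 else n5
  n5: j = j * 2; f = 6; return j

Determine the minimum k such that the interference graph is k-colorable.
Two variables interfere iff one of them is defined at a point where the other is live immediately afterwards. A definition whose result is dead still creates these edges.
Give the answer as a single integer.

def/use:
  n0: def={f,r,z} ue=∅
  n1: def={j} ue={f}
  n2: def={j} ue={j}
  n3: def={z} ue=∅
  n4: def={j} ue={r}
  n5: def={f,j} ue={j}

Liveness:
  n0 li=∅ lo={f,r}
  n1 li={f,r} lo={j,r}
  n2 li={j,r} lo={j,r}
  n3 li={j} lo={j}
  n4 li={r} lo={j,r}
  n5 li={j} lo=∅

Interference:
  f — {j,r}
  j — {f,r,z}
  r — {f,j,z}
  z — {j,r}

Registers:
  clique {f,j,r} ⇒ need ≥ 3
  assign f→c2 j→c0 r→c1 z→c2 — no edge inside a register ⇒ χ ≤ 3
  χ = 3

Answer: 3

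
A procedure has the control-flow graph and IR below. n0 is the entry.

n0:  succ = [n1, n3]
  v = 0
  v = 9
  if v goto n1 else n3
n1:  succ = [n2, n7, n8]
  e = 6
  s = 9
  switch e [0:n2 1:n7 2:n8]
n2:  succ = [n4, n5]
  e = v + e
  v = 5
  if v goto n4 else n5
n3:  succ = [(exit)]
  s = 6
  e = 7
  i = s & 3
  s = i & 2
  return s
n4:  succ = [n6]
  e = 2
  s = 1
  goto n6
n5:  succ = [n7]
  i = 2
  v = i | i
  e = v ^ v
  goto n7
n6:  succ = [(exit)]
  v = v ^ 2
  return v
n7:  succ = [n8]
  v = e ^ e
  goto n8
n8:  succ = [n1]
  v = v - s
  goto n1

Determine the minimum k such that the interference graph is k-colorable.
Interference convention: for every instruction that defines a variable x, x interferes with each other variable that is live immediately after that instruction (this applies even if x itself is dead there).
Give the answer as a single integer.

Answer: 3

Working:
Per-block:
  n0: def={v} ue=∅
  n1: def={e,s} ue=∅
  n2: def={e,v} ue={e,v}
  n3: def={e,i,s} ue=∅
  n4: def={e,s} ue=∅
  n5: def={e,i,v} ue=∅
  n6: def={v} ue={v}
  n7: def={v} ue={e}
  n8: def={v} ue={s,v}

Backward fixpoint:
  n0 li=∅ lo={v}
  n1 li={v} lo={e,s,v}
  n2 li={e,s,v} lo={s,v}
  n3 li=∅ lo=∅
  n4 li={v} lo={v}
  n5 li={s} lo={e,s}
  n6 li={v} lo=∅
  n7 li={e,s} lo={s,v}
  n8 li={s,v} lo={v}

Conflict graph:
  e: {s,v}
  i: {s}
  s: {e,i,v}
  v: {e,s}

Chromatic number:
  lower bound: {e,s,v} mutually conflict ⇒ χ ≥ 3
  3-colouring: R0={s}  R1={e,i}  R2={v}
  χ = 3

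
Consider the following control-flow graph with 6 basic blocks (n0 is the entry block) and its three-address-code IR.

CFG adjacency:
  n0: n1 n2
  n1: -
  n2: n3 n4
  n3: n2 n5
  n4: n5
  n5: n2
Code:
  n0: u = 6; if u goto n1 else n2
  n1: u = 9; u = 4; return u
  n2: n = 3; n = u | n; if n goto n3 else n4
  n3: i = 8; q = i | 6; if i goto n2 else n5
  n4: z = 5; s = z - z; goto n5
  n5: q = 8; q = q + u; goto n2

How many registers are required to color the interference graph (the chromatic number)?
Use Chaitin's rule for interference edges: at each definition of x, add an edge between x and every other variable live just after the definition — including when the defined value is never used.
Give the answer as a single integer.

def/use:
  n0: {u} / ∅
  n1: {u} / ∅
  n2: {n} / {u}
  n3: {i,q} / ∅
  n4: {s,z} / ∅
  n5: {q} / {u}

Liveness:
  n0 li=∅ lo={u}
  n1 li=∅ lo=∅
  n2 li={u} lo={u}
  n3 li={u} lo={u}
  n4 li={u} lo={u}
  n5 li={u} lo={u}

Conflict graph:
  i↔{q,u}
  n↔{u}
  q↔{i,u}
  s↔{u}
  u↔{i,n,q,s,z}
  z↔{u}

Colouring:
  clique {i,q,u} ⇒ need ≥ 3
  3-colouring: r0={u}  r1={i,n,s,z}  r2={q}
  χ = 3

Answer: 3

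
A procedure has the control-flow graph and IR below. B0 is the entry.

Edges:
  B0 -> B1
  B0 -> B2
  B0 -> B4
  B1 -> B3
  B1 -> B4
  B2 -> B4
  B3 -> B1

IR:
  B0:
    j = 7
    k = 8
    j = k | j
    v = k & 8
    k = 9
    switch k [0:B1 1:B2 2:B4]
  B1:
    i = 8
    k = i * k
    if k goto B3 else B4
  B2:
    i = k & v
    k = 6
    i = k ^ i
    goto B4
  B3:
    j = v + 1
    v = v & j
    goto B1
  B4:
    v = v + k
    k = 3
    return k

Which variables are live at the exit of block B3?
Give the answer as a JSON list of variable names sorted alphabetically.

Answer: ["k", "v"]

Working:
def/use:
  B0: def={j,k,v} ue=∅
  B1: def={i,k} ue={k}
  B2: def={i,k} ue={k,v}
  B3: def={j,v} ue={v}
  B4: def={k,v} ue={k,v}

Backward fixpoint:
  B0: in=∅ out={k,v}
  B1: in={k,v} out={k,v}
  B2: in={k,v} out={k,v}
  B3: in={k,v} out={k,v}
  B4: in={k,v} out=∅

live-out(B3) = ["k", "v"]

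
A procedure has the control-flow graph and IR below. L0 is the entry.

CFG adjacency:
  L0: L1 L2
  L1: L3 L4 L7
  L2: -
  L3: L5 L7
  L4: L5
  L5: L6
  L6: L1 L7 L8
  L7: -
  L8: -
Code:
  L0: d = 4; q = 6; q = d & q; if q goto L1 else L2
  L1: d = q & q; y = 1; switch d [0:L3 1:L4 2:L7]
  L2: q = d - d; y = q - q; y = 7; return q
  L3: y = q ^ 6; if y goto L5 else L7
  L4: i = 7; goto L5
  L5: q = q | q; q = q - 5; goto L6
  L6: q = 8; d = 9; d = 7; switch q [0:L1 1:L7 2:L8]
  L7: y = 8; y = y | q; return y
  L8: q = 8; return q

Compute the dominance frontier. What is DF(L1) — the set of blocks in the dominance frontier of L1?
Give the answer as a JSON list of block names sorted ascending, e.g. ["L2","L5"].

Answer: ["L1"]

Working:
idom tree: L1←L0 L2←L0 L3←L1 L4←L1 L5←L1 L6←L5 L7←L1 L8←L6
Dom at joins:
  L1: preds {L0,L6}: {L0} ∩ {L0,L1,L5,L6} = {L0}; idom=L0
  L5: preds {L3,L4}: {L0,L1,L3} ∩ {L0,L1,L4} = {L0,L1}; idom=L1
  L7: preds {L1,L3,L6}: {L0,L1} ∩ {L0,L1,L3} ∩ {L0,L1,L5,L6} = {L0,L1}; idom=L1

Frontier:
  join L1 pred L0: · stop@L0
  join L1 pred L6: L6→L5→L1 stop@L0
  join L5 pred L3: L3 stop@L1
  join L5 pred L4: L4 stop@L1
  join L7 pred L1: · stop@L1
  join L7 pred L3: L3 stop@L1
  join L7 pred L6: L6→L5 stop@L1
  L0: DF=∅
  L1: DF={L1}
  L2: DF=∅
  L3: DF={L5,L7}
  L4: DF={L5}
  L5: DF={L1,L7}
  L6: DF={L1,L7}
  L7: DF=∅
  L8: DF=∅

DF(L1) = ["L1"]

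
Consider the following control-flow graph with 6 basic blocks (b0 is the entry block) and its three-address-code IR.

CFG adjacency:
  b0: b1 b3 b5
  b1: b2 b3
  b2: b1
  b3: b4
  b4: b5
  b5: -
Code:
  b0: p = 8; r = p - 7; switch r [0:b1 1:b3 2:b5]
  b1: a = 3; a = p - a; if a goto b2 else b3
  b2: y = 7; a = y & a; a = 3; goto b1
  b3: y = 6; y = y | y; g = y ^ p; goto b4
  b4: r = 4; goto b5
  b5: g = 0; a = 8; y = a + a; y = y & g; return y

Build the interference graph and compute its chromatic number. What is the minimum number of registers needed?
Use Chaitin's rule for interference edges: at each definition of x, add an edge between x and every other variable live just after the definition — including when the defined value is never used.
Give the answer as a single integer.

def/use:
  b0 def {p,r} use ∅
  b1 def {a} use {p}
  b2 def {a,y} use {a}
  b3 def {g,y} use {p}
  b4 def {r} use ∅
  b5 def {a,g,y} use ∅

Live sets:
  b0 li=∅ lo={p}
  b1 li={p} lo={a,p}
  b2 li={a,p} lo={p}
  b3 li={p} lo=∅
  b4 li=∅ lo=∅
  b5 li=∅ lo=∅

Interference:
  a — {g,p,y}
  g — {a,y}
  p — {a,r,y}
  r — {p}
  y — {a,g,p}

Registers:
  {a,g,y} pairwise interfere (3-clique) ⇒ χ ≥ 3
  3-colouring: c0={a,r}  c1={g,p}  c2={y}
  χ = 3

Answer: 3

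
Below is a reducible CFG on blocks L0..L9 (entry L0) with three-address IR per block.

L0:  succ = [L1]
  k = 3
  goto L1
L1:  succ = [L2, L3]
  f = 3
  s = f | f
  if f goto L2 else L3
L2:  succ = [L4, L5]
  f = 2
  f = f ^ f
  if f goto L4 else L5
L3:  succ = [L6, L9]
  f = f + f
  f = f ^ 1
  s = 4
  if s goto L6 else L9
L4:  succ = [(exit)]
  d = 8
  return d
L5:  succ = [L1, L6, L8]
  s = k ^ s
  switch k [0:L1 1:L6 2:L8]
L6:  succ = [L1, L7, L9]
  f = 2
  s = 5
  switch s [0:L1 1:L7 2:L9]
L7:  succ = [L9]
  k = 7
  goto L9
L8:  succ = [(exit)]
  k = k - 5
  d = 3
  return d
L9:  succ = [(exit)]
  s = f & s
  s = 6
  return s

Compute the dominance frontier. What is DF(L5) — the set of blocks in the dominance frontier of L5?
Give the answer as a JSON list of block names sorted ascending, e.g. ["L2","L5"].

idom tree: L1←L0 L2←L1 L3←L1 L4←L2 L5←L2 L6←L1 L7←L6 L8←L5 L9←L1
Join-block Dom:
  L1: preds {L0,L5,L6}: {L0} ∩ {L0,L1,L2,L5} ∩ {L0,L1,L6} = {L0}; idom=L0
  L6: preds {L3,L5}: {L0,L1,L3} ∩ {L0,L1,L2,L5} = {L0,L1}; idom=L1
  L9: preds {L3,L6,L7}: {L0,L1,L3} ∩ {L0,L1,L6} ∩ {L0,L1,L6,L7} = {L0,L1}; idom=L1

DF walk-up:
  join L1 pred L0: · stop@L0
  join L1 pred L5: L5→L2→L1 stop@L0
  join L1 pred L6: L6→L1 stop@L0
  join L6 pred L3: L3 stop@L1
  join L6 pred L5: L5→L2 stop@L1
  join L9 pred L3: L3 stop@L1
  join L9 pred L6: L6 stop@L1
  join L9 pred L7: L7→L6 stop@L1
  L0: DF=∅
  L1: DF={L1}
  L2: DF={L1,L6}
  L3: DF={L6,L9}
  L4: DF=∅
  L5: DF={L1,L6}
  L6: DF={L1,L9}
  L7: DF={L9}
  L8: DF=∅
  L9: DF=∅

DF(L5) = ["L1", "L6"]

Answer: ["L1", "L6"]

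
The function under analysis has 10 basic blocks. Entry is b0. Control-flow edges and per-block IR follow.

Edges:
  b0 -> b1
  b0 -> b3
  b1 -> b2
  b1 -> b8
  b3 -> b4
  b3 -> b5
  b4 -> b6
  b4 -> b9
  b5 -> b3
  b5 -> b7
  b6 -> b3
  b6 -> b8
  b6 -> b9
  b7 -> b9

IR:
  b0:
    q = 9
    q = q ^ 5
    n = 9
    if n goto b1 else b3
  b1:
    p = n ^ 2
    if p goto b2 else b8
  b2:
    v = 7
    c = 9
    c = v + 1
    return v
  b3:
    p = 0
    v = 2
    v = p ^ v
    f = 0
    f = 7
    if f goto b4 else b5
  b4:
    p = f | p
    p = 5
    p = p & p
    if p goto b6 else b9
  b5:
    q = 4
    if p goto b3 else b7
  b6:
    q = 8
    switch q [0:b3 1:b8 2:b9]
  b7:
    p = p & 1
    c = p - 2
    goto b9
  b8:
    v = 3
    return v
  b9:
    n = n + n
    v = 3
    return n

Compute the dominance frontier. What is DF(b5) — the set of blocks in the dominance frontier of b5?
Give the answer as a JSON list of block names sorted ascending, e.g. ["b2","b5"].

Answer: ["b3", "b9"]

Working:
idom tree: b1←b0 b2←b1 b3←b0 b4←b3 b5←b3 b6←b4 b7←b5 b8←b0 b9←b3
Join-block Dom:
  b3: preds {b0,b5,b6}: {b0} ∩ {b0,b3,b5} ∩ {b0,b3,b4,b6} = {b0}; idom=b0
  b8: preds {b1,b6}: {b0,b1} ∩ {b0,b3,b4,b6} = {b0}; idom=b0
  b9: preds {b4,b6,b7}: {b0,b3,b4} ∩ {b0,b3,b4,b6} ∩ {b0,b3,b5,b7} = {b0,b3}; idom=b3

Frontier:
  join b3 pred b0: · stop@b0
  join b3 pred b5: b5→b3 stop@b0
  join b3 pred b6: b6→b4→b3 stop@b0
  join b8 pred b1: b1 stop@b0
  join b8 pred b6: b6→b4→b3 stop@b0
  join b9 pred b4: b4 stop@b3
  join b9 pred b6: b6→b4 stop@b3
  join b9 pred b7: b7→b5 stop@b3
  b0: DF=∅
  b1: DF={b8}
  b2: DF=∅
  b3: DF={b3,b8}
  b4: DF={b3,b8,b9}
  b5: DF={b3,b9}
  b6: DF={b3,b8,b9}
  b7: DF={b9}
  b8: DF=∅
  b9: DF=∅

DF(b5) = ["b3", "b9"]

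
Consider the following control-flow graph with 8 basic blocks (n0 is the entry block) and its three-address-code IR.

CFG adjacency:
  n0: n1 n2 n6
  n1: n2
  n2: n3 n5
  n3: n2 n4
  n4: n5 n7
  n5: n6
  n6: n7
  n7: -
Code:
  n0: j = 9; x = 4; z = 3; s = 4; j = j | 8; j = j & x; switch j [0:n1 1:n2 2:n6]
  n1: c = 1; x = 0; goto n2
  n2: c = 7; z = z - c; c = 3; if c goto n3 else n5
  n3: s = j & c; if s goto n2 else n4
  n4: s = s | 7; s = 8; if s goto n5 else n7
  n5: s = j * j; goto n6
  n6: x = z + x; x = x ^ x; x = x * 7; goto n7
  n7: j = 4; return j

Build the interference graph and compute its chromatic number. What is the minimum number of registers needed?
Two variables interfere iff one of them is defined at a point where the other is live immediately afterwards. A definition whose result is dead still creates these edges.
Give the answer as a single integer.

Block summaries:
  n0 def {j,s,x,z} use ∅
  n1 def {c,x} use ∅
  n2 def {c,z} use {z}
  n3 def {s} use {c,j}
  n4 def {s} use {s}
  n5 def {s} use {j}
  n6 def {x} use {x,z}
  n7 def {j} use ∅

Liveness:
  n0 li=∅ lo={j,x,z}
  n1 li={j,z} lo={j,x,z}
  n2 li={j,x,z} lo={c,j,x,z}
  n3 li={c,j,x,z} lo={j,s,x,z}
  n4 li={j,s,x,z} lo={j,x,z}
  n5 li={j,x,z} lo={x,z}
  n6 li={x,z} lo=∅
  n7 li=∅ lo=∅

Interference:
  c↔{j,x,z}
  j↔{c,s,x,z}
  s↔{j,x,z}
  x↔{c,j,s,z}
  z↔{c,j,s,x}

Chromatic number:
  {c,j,x,z} pairwise interfere (4-clique) ⇒ χ ≥ 4
  assign c→r3 j→r0 s→r3 x→r1 z→r2 — no edge inside a register ⇒ χ ≤ 4
  χ = 4

Answer: 4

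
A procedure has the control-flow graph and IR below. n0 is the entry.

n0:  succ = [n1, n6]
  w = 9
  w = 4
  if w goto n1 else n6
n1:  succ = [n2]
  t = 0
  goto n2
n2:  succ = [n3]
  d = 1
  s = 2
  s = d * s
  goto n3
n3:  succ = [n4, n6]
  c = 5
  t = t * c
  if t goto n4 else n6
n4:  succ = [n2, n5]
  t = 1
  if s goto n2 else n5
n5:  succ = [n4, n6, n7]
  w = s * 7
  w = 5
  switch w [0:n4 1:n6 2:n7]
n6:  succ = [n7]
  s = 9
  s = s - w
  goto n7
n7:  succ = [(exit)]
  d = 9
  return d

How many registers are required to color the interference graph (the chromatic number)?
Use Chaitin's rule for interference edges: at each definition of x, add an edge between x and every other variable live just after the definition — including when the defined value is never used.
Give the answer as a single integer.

Answer: 4

Analysis:
Per-block:
  n0: def={w} ue=∅
  n1: def={t} ue=∅
  n2: def={d,s} ue=∅
  n3: def={c,t} ue={t}
  n4: def={t} ue={s}
  n5: def={w} ue={s}
  n6: def={s} ue={w}
  n7: def={d} ue=∅

Liveness:
  n0 li=∅ lo={w}
  n1 li={w} lo={t,w}
  n2 li={t,w} lo={s,t,w}
  n3 li={s,t,w} lo={s,w}
  n4 li={s,w} lo={s,t,w}
  n5 li={s} lo={s,w}
  n6 li={w} lo=∅
  n7 li=∅ lo=∅

Conflict graph:
  c↔{s,t,w}
  d↔{s,t,w}
  s↔{c,d,t,w}
  t↔{c,d,s,w}
  w↔{c,d,s,t}

Chromatic number:
  lower bound: {c,s,t,w} mutually conflict ⇒ χ ≥ 4
  4-colouring: r0={s}  r1={t}  r2={w}  r3={c,d}
  χ = 4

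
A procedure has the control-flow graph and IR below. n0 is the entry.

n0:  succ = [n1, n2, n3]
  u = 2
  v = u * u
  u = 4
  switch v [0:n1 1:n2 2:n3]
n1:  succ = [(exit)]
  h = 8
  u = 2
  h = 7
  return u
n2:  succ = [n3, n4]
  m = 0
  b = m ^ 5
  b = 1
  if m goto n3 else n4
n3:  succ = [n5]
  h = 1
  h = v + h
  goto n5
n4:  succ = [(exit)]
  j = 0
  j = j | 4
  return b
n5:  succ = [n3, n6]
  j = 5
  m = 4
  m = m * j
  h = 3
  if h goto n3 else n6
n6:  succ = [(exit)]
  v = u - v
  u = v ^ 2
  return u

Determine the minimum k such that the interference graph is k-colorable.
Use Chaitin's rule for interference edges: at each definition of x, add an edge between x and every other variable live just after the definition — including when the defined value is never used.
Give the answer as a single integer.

Per-block:
  n0 def {u,v} use ∅
  n1 def {h,u} use ∅
  n2 def {b,m} use ∅
  n3 def {h} use {v}
  n4 def {j} use {b}
  n5 def {h,j,m} use ∅
  n6 def {u,v} use {u,v}

Backward fixpoint:
  n0 li=∅ lo={u,v}
  n1 li=∅ lo=∅
  n2 li={u,v} lo={b,u,v}
  n3 li={u,v} lo={u,v}
  n4 li={b} lo=∅
  n5 li={u,v} lo={u,v}
  n6 li={u,v} lo=∅

Interfere edges:
  b — {j,m,u,v}
  h — {u,v}
  j — {b,m,u,v}
  m — {b,j,u,v}
  u — {b,h,j,m,v}
  v — {b,h,j,m,u}

Chromatic number:
  {b,j,m,u,v} pairwise interfere (5-clique) ⇒ χ ≥ 5
  5-colouring: r0={u}  r1={v}  r2={b,h}  r3={j}  r4={m}
  χ = 5

Answer: 5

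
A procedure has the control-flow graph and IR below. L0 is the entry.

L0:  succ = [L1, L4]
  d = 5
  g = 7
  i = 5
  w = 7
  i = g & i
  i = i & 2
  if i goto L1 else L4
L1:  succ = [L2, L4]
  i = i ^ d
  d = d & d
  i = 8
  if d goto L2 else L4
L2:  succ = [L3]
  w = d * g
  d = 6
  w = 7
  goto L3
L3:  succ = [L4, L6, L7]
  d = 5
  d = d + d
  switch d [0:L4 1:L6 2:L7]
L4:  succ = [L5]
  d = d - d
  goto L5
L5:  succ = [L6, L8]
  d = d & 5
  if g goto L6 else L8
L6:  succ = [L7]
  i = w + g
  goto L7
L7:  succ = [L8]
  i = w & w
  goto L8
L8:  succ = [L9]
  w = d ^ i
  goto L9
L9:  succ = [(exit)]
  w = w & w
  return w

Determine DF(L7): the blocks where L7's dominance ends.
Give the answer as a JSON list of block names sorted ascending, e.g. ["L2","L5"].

idom tree: L1←L0 L2←L1 L3←L2 L4←L0 L5←L4 L6←L0 L7←L0 L8←L0 L9←L8
Dom∩ at merges:
  L4: preds {L0,L1,L3}: {L0} ∩ {L0,L1} ∩ {L0,L1,L2,L3} = {L0}; idom=L0
  L6: preds {L3,L5}: {L0,L1,L2,L3} ∩ {L0,L4,L5} = {L0}; idom=L0
  L7: preds {L3,L6}: {L0,L1,L2,L3} ∩ {L0,L6} = {L0}; idom=L0
  L8: preds {L5,L7}: {L0,L4,L5} ∩ {L0,L7} = {L0}; idom=L0

DF derivation:
  join L4 pred L0: · stop@L0
  join L4 pred L1: L1 stop@L0
  join L4 pred L3: L3→L2→L1 stop@L0
  join L6 pred L3: L3→L2→L1 stop@L0
  join L6 pred L5: L5→L4 stop@L0
  join L7 pred L3: L3→L2→L1 stop@L0
  join L7 pred L6: L6 stop@L0
  join L8 pred L5: L5→L4 stop@L0
  join L8 pred L7: L7 stop@L0
  L0: DF=∅
  L1: DF={L4,L6,L7}
  L2: DF={L4,L6,L7}
  L3: DF={L4,L6,L7}
  L4: DF={L6,L8}
  L5: DF={L6,L8}
  L6: DF={L7}
  L7: DF={L8}
  L8: DF=∅
  L9: DF=∅

DF(L7) = ["L8"]

Answer: ["L8"]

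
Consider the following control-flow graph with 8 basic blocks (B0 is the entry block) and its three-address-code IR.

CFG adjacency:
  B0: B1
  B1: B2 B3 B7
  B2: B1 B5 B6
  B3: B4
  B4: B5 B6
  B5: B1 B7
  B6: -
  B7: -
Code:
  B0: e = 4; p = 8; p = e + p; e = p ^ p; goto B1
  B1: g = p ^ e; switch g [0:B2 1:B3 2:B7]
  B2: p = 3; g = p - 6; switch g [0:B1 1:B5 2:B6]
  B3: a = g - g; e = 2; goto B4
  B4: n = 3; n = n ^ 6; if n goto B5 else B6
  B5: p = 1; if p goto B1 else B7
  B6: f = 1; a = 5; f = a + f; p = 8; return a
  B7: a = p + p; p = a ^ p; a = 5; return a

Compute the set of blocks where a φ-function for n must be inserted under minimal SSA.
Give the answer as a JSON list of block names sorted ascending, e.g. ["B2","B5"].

Answer: ["B1", "B5", "B6", "B7"]

Working:
idom tree: B1←B0 B2←B1 B3←B1 B4←B3 B5←B1 B6←B1 B7←B1
Join-block Dom:
  B1: preds {B0,B2,B5}: {B0} ∩ {B0,B1,B2} ∩ {B0,B1,B5} = {B0}; idom=B0
  B5: preds {B2,B4}: {B0,B1,B2} ∩ {B0,B1,B3,B4} = {B0,B1}; idom=B1
  B6: preds {B2,B4}: {B0,B1,B2} ∩ {B0,B1,B3,B4} = {B0,B1}; idom=B1
  B7: preds {B1,B5}: {B0,B1} ∩ {B0,B1,B5} = {B0,B1}; idom=B1

DF derivation:
  B1←B0: walk · to B0
  B1←B2: walk B2→B1 to B0
  B1←B5: walk B5→B1 to B0
  B5←B2: walk B2 to B1
  B5←B4: walk B4→B3 to B1
  B6←B2: walk B2 to B1
  B6←B4: walk B4→B3 to B1
  B7←B1: walk · to B1
  B7←B5: walk B5 to B1
  DF(B0)=∅
  DF(B1)={B1}
  DF(B2)={B1,B5,B6}
  DF(B3)={B5,B6}
  DF(B4)={B5,B6}
  DF(B5)={B1,B7}
  DF(B6)=∅
  DF(B7)=∅

φ for n: defs {B4}
  DF⁺ = {B1,B5,B6,B7}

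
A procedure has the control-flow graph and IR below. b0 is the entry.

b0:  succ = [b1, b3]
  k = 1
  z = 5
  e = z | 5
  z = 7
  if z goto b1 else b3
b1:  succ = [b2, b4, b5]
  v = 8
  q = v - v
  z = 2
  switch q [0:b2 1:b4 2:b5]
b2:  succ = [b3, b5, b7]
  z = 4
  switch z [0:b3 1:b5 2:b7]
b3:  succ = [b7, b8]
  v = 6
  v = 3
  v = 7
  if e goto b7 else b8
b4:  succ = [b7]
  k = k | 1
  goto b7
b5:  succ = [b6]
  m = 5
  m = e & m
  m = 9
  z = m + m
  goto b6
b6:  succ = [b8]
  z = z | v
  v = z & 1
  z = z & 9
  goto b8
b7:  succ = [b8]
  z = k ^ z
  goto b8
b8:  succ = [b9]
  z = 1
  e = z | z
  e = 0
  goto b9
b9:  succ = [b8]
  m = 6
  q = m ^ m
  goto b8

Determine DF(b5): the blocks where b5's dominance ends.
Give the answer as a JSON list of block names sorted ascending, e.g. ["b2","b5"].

Answer: ["b8"]

Derivation:
idom tree: b1←b0 b2←b1 b3←b0 b4←b1 b5←b1 b6←b5 b7←b0 b8←b0 b9←b8
Dom∩ at merges:
  b3: preds {b0,b2}: {b0} ∩ {b0,b1,b2} = {b0}; idom=b0
  b5: preds {b1,b2}: {b0,b1} ∩ {b0,b1,b2} = {b0,b1}; idom=b1
  b7: preds {b2,b3,b4}: {b0,b1,b2} ∩ {b0,b3} ∩ {b0,b1,b4} = {b0}; idom=b0
  b8: preds {b3,b6,b7,b9}: {b0,b3} ∩ {b0,b1,b5,b6} ∩ {b0,b7} ∩ {b0,b8,b9} = {b0}; idom=b0

DF derivation:
  b3←b0: walk · to b0
  b3←b2: walk b2→b1 to b0
  b5←b1: walk · to b1
  b5←b2: walk b2 to b1
  b7←b2: walk b2→b1 to b0
  b7←b3: walk b3 to b0
  b7←b4: walk b4→b1 to b0
  b8←b3: walk b3 to b0
  b8←b6: walk b6→b5→b1 to b0
  b8←b7: walk b7 to b0
  b8←b9: walk b9→b8 to b0
  b0: DF=∅
  b1: DF={b3,b7,b8}
  b2: DF={b3,b5,b7}
  b3: DF={b7,b8}
  b4: DF={b7}
  b5: DF={b8}
  b6: DF={b8}
  b7: DF={b8}
  b8: DF={b8}
  b9: DF={b8}

DF(b5) = ["b8"]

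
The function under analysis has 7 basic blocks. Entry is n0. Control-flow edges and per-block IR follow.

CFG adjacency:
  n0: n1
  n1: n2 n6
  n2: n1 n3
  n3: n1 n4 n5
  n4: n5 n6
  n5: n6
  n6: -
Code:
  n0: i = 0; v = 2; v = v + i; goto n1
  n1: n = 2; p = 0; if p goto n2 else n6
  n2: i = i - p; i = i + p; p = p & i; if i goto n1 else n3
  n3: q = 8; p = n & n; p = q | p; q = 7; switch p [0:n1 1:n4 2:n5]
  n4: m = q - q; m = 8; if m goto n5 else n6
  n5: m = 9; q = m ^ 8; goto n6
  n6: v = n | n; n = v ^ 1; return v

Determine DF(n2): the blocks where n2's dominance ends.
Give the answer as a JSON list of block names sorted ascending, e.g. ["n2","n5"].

idom tree: n1←n0 n2←n1 n3←n2 n4←n3 n5←n3 n6←n1
Dom at joins:
  n1: preds {n0,n2,n3}: {n0} ∩ {n0,n1,n2} ∩ {n0,n1,n2,n3} = {n0}; idom=n0
  n5: preds {n3,n4}: {n0,n1,n2,n3} ∩ {n0,n1,n2,n3,n4} = {n0,n1,n2,n3}; idom=n3
  n6: preds {n1,n4,n5}: {n0,n1} ∩ {n0,n1,n2,n3,n4} ∩ {n0,n1,n2,n3,n5} = {n0,n1}; idom=n1

Frontier:
  join n1 pred n0: · stop@n0
  join n1 pred n2: n2→n1 stop@n0
  join n1 pred n3: n3→n2→n1 stop@n0
  join n5 pred n3: · stop@n3
  join n5 pred n4: n4 stop@n3
  join n6 pred n1: · stop@n1
  join n6 pred n4: n4→n3→n2 stop@n1
  join n6 pred n5: n5→n3→n2 stop@n1
  DF(n0)=∅
  DF(n1)={n1}
  DF(n2)={n1,n6}
  DF(n3)={n1,n6}
  DF(n4)={n5,n6}
  DF(n5)={n6}
  DF(n6)=∅

DF(n2) = ["n1", "n6"]

Answer: ["n1", "n6"]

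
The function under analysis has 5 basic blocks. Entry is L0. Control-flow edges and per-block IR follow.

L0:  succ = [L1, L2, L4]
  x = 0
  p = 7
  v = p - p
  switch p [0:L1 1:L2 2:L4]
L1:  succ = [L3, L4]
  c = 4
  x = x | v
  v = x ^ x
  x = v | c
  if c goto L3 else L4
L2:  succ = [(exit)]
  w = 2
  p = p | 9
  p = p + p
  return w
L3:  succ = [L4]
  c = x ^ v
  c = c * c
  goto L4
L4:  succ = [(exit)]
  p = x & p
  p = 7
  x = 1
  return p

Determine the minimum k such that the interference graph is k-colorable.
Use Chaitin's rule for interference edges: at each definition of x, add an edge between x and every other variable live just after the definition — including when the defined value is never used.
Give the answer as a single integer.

Answer: 4

Analysis:
def/use:
  L0: {p,v,x} / ∅
  L1: {c,v,x} / {v,x}
  L2: {p,w} / {p}
  L3: {c} / {v,x}
  L4: {p,x} / {p,x}

Liveness:
  live L0: ∅→{p,v,x}
  live L1: {p,v,x}→{p,v,x}
  live L2: {p}→∅
  live L3: {p,v,x}→{p,x}
  live L4: {p,x}→∅

Interfere edges:
  c↔{p,v,x}
  p↔{c,v,w,x}
  v↔{c,p,x}
  w↔{p}
  x↔{c,p,v}

Chromatic number:
  clique {c,p,v,x} ⇒ need ≥ 4
  assign c→r1 p→r0 v→r2 w→r1 x→r3 — no edge inside a register ⇒ χ ≤ 4
  χ = 4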